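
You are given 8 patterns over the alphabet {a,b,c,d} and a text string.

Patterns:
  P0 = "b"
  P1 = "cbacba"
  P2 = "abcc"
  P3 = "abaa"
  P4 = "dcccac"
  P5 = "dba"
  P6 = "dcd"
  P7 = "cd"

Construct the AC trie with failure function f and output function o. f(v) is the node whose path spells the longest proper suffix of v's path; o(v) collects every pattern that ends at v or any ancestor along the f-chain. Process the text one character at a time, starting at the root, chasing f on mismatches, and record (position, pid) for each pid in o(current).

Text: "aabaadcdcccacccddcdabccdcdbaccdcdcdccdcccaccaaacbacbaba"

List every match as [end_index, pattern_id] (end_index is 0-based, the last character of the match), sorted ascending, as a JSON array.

Build automaton:
Trie nodes:
  0='ε' goto a→8 b→1 c→2 d→14
  1='b' goto ·  [P0 ends]
  2='c' goto b→3 d→23
  3='cb' goto a→4
  4='cba' goto c→5
  5='cbac' goto b→6
  6='cbacb' goto a→7
  7='cbacba' goto ·  [P1 ends]
  8='a' goto b→9
  9='ab' goto a→12 c→10
  10='abc' goto c→11
  11='abcc' goto ·  [P2 ends]
  12='aba' goto a→13
  13='abaa' goto ·  [P3 ends]
  14='d' goto b→20 c→15
  15='dc' goto c→16 d→22
  16='dcc' goto c→17
  17='dccc' goto a→18
  18='dccca' goto c→19
  19='dcccac' goto ·  [P4 ends]
  20='db' goto a→21
  21='dba' goto ·  [P5 ends]
  22='dcd' goto ·  [P6 ends]
  23='cd' goto ·  [P7 ends]

Failure links (BFS by depth):
  n1('b'): parent n0 fail=0; on 'b' 0 → fail=0;  out {0}∪∅={0}
  n2('c'): parent n0 fail=0; on 'c' 0 → fail=0;  out ∅∪∅=∅
  n8('a'): parent n0 fail=0; on 'a' 0 → fail=0;  out ∅∪∅=∅
  n14('d'): parent n0 fail=0; on 'd' 0 → fail=0;  out ∅∪∅=∅
  n3('cb'): parent n2 fail=0; on 'b' 0 → fail=1;  out ∅∪{0}={0}
  n9('ab'): parent n8 fail=0; on 'b' 0 → fail=1;  out ∅∪{0}={0}
  n15('dc'): parent n14 fail=0; on 'c' 0 → fail=2;  out ∅∪∅=∅
  n20('db'): parent n14 fail=0; on 'b' 0 → fail=1;  out ∅∪{0}={0}
  n23('cd'): parent n2 fail=0; on 'd' 0 → fail=14;  out {7}∪∅={7}
  n4('cba'): parent n3 fail=1; on 'a' 1→0 → fail=8;  out ∅∪∅=∅
  n10('abc'): parent n9 fail=1; on 'c' 1→0 → fail=2;  out ∅∪∅=∅
  n12('aba'): parent n9 fail=1; on 'a' 1→0 → fail=8;  out ∅∪∅=∅
  n16('dcc'): parent n15 fail=2; on 'c' 2→0 → fail=2;  out ∅∪∅=∅
  n21('dba'): parent n20 fail=1; on 'a' 1→0 → fail=8;  out {5}∪∅={5}
  n22('dcd'): parent n15 fail=2; on 'd' 2 → fail=23;  out {6}∪{7}={6,7}
  n5('cbac'): parent n4 fail=8; on 'c' 8→0 → fail=2;  out ∅∪∅=∅
  n11('abcc'): parent n10 fail=2; on 'c' 2→0 → fail=2;  out {2}∪∅={2}
  n13('abaa'): parent n12 fail=8; on 'a' 8→0 → fail=8;  out {3}∪∅={3}
  n17('dccc'): parent n16 fail=2; on 'c' 2→0 → fail=2;  out ∅∪∅=∅
  n6('cbacb'): parent n5 fail=2; on 'b' 2 → fail=3;  out ∅∪{0}={0}
  n18('dccca'): parent n17 fail=2; on 'a' 2→0 → fail=8;  out ∅∪∅=∅
  n7('cbacba'): parent n6 fail=3; on 'a' 3 → fail=4;  out {1}∪∅={1}
  n19('dcccac'): parent n18 fail=8; on 'c' 8→0 → fail=2;  out {4}∪∅={4}

Scan:
i=0 'a': node 0→8
i=1 'a': node 8→8 (via fail)
i=2 'b': node 8→9  → match P0@[2:2]
i=3 'a': node 9→12
i=4 'a': node 12→13  → match P3@[1:4]
i=5 'd': node 13→14 (via fail)
i=6 'c': node 14→15
i=7 'd': node 15→22  → match P6@[5:7],P7@[6:7]
i=8 'c': node 22→15 (via fail)
i=9 'c': node 15→16
i=10 'c': node 16→17
i=11 'a': node 17→18
i=12 'c': node 18→19  → match P4@[7:12]
i=13 'c': node 19→2 (via fail)
i=14 'c': node 2→2 (via fail)
i=15 'd': node 2→23  → match P7@[14:15]
i=16 'd': node 23→14 (via fail)
i=17 'c': node 14→15
i=18 'd': node 15→22  → match P6@[16:18],P7@[17:18]
i=19 'a': node 22→8 (via fail)
i=20 'b': node 8→9  → match P0@[20:20]
i=21 'c': node 9→10
i=22 'c': node 10→11  → match P2@[19:22]
i=23 'd': node 11→23 (via fail)  → match P7@[22:23]
i=24 'c': node 23→15 (via fail)
i=25 'd': node 15→22  → match P6@[23:25],P7@[24:25]
i=26 'b': node 22→20 (via fail)  → match P0@[26:26]
i=27 'a': node 20→21  → match P5@[25:27]
i=28 'c': node 21→2 (via fail)
i=29 'c': node 2→2 (via fail)
i=30 'd': node 2→23  → match P7@[29:30]
i=31 'c': node 23→15 (via fail)
i=32 'd': node 15→22  → match P6@[30:32],P7@[31:32]
i=33 'c': node 22→15 (via fail)
i=34 'd': node 15→22  → match P6@[32:34],P7@[33:34]
i=35 'c': node 22→15 (via fail)
i=36 'c': node 15→16
i=37 'd': node 16→23 (via fail)  → match P7@[36:37]
i=38 'c': node 23→15 (via fail)
i=39 'c': node 15→16
i=40 'c': node 16→17
i=41 'a': node 17→18
i=42 'c': node 18→19  → match P4@[37:42]
i=43 'c': node 19→2 (via fail)
i=44 'a': node 2→8 (via fail)
i=45 'a': node 8→8 (via fail)
i=46 'a': node 8→8 (via fail)
i=47 'c': node 8→2 (via fail)
i=48 'b': node 2→3  → match P0@[48:48]
i=49 'a': node 3→4
i=50 'c': node 4→5
i=51 'b': node 5→6  → match P0@[51:51]
i=52 'a': node 6→7  → match P1@[47:52]
i=53 'b': node 7→9 (via fail)  → match P0@[53:53]
i=54 'a': node 9→12

All matches (sorted): [[2,0],[4,3],[7,6],[7,7],[12,4],[15,7],[18,6],[18,7],[20,0],[22,2],[23,7],[25,6],[25,7],[26,0],[27,5],[30,7],[32,6],[32,7],[34,6],[34,7],[37,7],[42,4],[48,0],[51,0],[52,1],[53,0]]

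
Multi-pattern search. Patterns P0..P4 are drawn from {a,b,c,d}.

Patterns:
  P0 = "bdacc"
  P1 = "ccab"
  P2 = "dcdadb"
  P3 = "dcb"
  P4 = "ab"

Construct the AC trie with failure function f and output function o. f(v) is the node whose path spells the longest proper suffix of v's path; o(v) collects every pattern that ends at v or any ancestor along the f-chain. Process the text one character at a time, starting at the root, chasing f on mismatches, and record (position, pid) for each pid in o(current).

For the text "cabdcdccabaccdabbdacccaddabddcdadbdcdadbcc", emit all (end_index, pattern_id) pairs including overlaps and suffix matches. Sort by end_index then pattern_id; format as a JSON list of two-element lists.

Build automaton:
Trie nodes:
  n0 'ε': a→17 b→1 c→6 d→10
  n1 'b': d→2
  n2 'bd': a→3
  n3 'bda': c→4
  n4 'bdac': c→5
  n5 'bdacc': ·  ←P0
  n6 'c': c→7
  n7 'cc': a→8
  n8 'cca': b→9
  n9 'ccab': ·  ←P1
  n10 'd': c→11
  n11 'dc': b→16 d→12
  n12 'dcd': a→13
  n13 'dcda': d→14
  n14 'dcdad': b→15
  n15 'dcdadb': ·  ←P2
  n16 'dcb': ·  ←P3
  n17 'a': b→18
  n18 'ab': ·  ←P4

BFS fail/out derivation:
  n1('b'): parent n0 fail=0; on 'b' 0 → fail=0;  out ∅∪∅=∅
  n6('c'): parent n0 fail=0; on 'c' 0 → fail=0;  out ∅∪∅=∅
  n10('d'): parent n0 fail=0; on 'd' 0 → fail=0;  out ∅∪∅=∅
  n17('a'): parent n0 fail=0; on 'a' 0 → fail=0;  out ∅∪∅=∅
  n2('bd'): parent n1 fail=0; on 'd' 0 → fail=10;  out ∅∪∅=∅
  n7('cc'): parent n6 fail=0; on 'c' 0 → fail=6;  out ∅∪∅=∅
  n11('dc'): parent n10 fail=0; on 'c' 0 → fail=6;  out ∅∪∅=∅
  n18('ab'): parent n17 fail=0; on 'b' 0 → fail=1;  out {4}∪∅={4}
  n3('bda'): parent n2 fail=10; on 'a' 10→0 → fail=17;  out ∅∪∅=∅
  n8('cca'): parent n7 fail=6; on 'a' 6→0 → fail=17;  out ∅∪∅=∅
  n12('dcd'): parent n11 fail=6; on 'd' 6→0 → fail=10;  out ∅∪∅=∅
  n16('dcb'): parent n11 fail=6; on 'b' 6→0 → fail=1;  out {3}∪∅={3}
  n4('bdac'): parent n3 fail=17; on 'c' 17→0 → fail=6;  out ∅∪∅=∅
  n9('ccab'): parent n8 fail=17; on 'b' 17 → fail=18;  out {1}∪{4}={1,4}
  n13('dcda'): parent n12 fail=10; on 'a' 10→0 → fail=17;  out ∅∪∅=∅
  n5('bdacc'): parent n4 fail=6; on 'c' 6 → fail=7;  out {0}∪∅={0}
  n14('dcdad'): parent n13 fail=17; on 'd' 17→0 → fail=10;  out ∅∪∅=∅
  n15('dcdadb'): parent n14 fail=10; on 'b' 10→0 → fail=1;  out {2}∪∅={2}

Text stream:
[0] read 'c'  n0⇒n6
[1] read 'a'  n6⇒n17 (via fail)
[2] read 'b'  n17⇒n18  emit P4@[1:2]
[3] read 'd'  n18⇒n2 (via fail)
[4] read 'c'  n2⇒n11 (via fail)
[5] read 'd'  n11⇒n12
[6] read 'c'  n12⇒n11 (via fail)
[7] read 'c'  n11⇒n7 (via fail)
[8] read 'a'  n7⇒n8
[9] read 'b'  n8⇒n9  emit P1@[6:9],P4@[8:9]
[10] read 'a'  n9⇒n17 (via fail)
[11] read 'c'  n17⇒n6 (via fail)
[12] read 'c'  n6⇒n7
[13] read 'd'  n7⇒n10 (via fail)
[14] read 'a'  n10⇒n17 (via fail)
[15] read 'b'  n17⇒n18  emit P4@[14:15]
[16] read 'b'  n18⇒n1 (via fail)
[17] read 'd'  n1⇒n2
[18] read 'a'  n2⇒n3
[19] read 'c'  n3⇒n4
[20] read 'c'  n4⇒n5  emit P0@[16:20]
[21] read 'c'  n5⇒n7 (via fail)
[22] read 'a'  n7⇒n8
[23] read 'd'  n8⇒n10 (via fail)
[24] read 'd'  n10⇒n10 (via fail)
[25] read 'a'  n10⇒n17 (via fail)
[26] read 'b'  n17⇒n18  emit P4@[25:26]
[27] read 'd'  n18⇒n2 (via fail)
[28] read 'd'  n2⇒n10 (via fail)
[29] read 'c'  n10⇒n11
[30] read 'd'  n11⇒n12
[31] read 'a'  n12⇒n13
[32] read 'd'  n13⇒n14
[33] read 'b'  n14⇒n15  emit P2@[28:33]
[34] read 'd'  n15⇒n2 (via fail)
[35] read 'c'  n2⇒n11 (via fail)
[36] read 'd'  n11⇒n12
[37] read 'a'  n12⇒n13
[38] read 'd'  n13⇒n14
[39] read 'b'  n14⇒n15  emit P2@[34:39]
[40] read 'c'  n15⇒n6 (via fail)
[41] read 'c'  n6⇒n7

Result: [[2,4],[9,1],[9,4],[15,4],[20,0],[26,4],[33,2],[39,2]]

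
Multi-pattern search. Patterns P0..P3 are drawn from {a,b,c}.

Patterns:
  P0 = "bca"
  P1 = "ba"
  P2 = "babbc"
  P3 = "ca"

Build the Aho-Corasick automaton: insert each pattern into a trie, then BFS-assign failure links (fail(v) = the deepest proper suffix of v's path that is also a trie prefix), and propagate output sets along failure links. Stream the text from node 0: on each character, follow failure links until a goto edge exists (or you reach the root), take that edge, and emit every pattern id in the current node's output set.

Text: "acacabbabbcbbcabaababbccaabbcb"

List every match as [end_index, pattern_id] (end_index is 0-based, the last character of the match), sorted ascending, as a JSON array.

Construct AC machine:
Trie (insert patterns):
  0='ε' goto b→1 c→8
  1='b' goto a→4 c→2
  2='bc' goto a→3
  3='bca' goto ·  [P0 ends]
  4='ba' goto b→5  [P1 ends]
  5='bab' goto b→6
  6='babb' goto c→7
  7='babbc' goto ·  [P2 ends]
  8='c' goto a→9
  9='ca' goto ·  [P3 ends]

Failure links (BFS by depth):
  n1('b'): parent n0 fail=0; on 'b' 0 → fail=0;  out ∅∪∅=∅
  n8('c'): parent n0 fail=0; on 'c' 0 → fail=0;  out ∅∪∅=∅
  n2('bc'): parent n1 fail=0; on 'c' 0 → fail=8;  out ∅∪∅=∅
  n4('ba'): parent n1 fail=0; on 'a' 0 → fail=0;  out {1}∪∅={1}
  n9('ca'): parent n8 fail=0; on 'a' 0 → fail=0;  out {3}∪∅={3}
  n3('bca'): parent n2 fail=8; on 'a' 8 → fail=9;  out {0}∪{3}={0,3}
  n5('bab'): parent n4 fail=0; on 'b' 0 → fail=1;  out ∅∪∅=∅
  n6('babb'): parent n5 fail=1; on 'b' 1→0 → fail=1;  out ∅∪∅=∅
  n7('babbc'): parent n6 fail=1; on 'c' 1 → fail=2;  out {2}∪∅={2}

Run:
pos 0 'a': at 0
pos 1 'c': at 8
pos 2 'a': at 9  ** P3@[1:2]
pos 3 'c': at 8 (via fail)
pos 4 'a': at 9  ** P3@[3:4]
pos 5 'b': at 1 (via fail)
pos 6 'b': at 1 (via fail)
pos 7 'a': at 4  ** P1@[6:7]
pos 8 'b': at 5
pos 9 'b': at 6
pos 10 'c': at 7  ** P2@[6:10]
pos 11 'b': at 1 (via fail)
pos 12 'b': at 1 (via fail)
pos 13 'c': at 2
pos 14 'a': at 3  ** P0@[12:14],P3@[13:14]
pos 15 'b': at 1 (via fail)
pos 16 'a': at 4  ** P1@[15:16]
pos 17 'a': at 0 (via fail)
pos 18 'b': at 1
pos 19 'a': at 4  ** P1@[18:19]
pos 20 'b': at 5
pos 21 'b': at 6
pos 22 'c': at 7  ** P2@[18:22]
pos 23 'c': at 8 (via fail)
pos 24 'a': at 9  ** P3@[23:24]
pos 25 'a': at 0 (via fail)
pos 26 'b': at 1
pos 27 'b': at 1 (via fail)
pos 28 'c': at 2
pos 29 'b': at 1 (via fail)

Result: [[2,3],[4,3],[7,1],[10,2],[14,0],[14,3],[16,1],[19,1],[22,2],[24,3]]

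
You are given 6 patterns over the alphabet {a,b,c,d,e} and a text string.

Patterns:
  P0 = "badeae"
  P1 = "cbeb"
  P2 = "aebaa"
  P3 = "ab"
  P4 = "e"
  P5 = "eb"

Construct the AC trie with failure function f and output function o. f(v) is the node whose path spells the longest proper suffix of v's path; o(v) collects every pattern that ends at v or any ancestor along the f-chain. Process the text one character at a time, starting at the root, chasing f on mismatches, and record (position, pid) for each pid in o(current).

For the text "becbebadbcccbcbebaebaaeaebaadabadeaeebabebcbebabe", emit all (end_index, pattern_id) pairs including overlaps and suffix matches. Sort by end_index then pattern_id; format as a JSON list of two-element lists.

Build:
Trie nodes:
  0='ε' goto a→11 b→1 c→7 e→17
  1='b' goto a→2
  2='ba' goto d→3
  3='bad' goto e→4
  4='bade' goto a→5
  5='badea' goto e→6
  6='badeae' goto ·  ←P0
  7='c' goto b→8
  8='cb' goto e→9
  9='cbe' goto b→10
  10='cbeb' goto ·  ←P1
  11='a' goto b→16 e→12
  12='ae' goto b→13
  13='aeb' goto a→14
  14='aeba' goto a→15
  15='aebaa' goto ·  ←P2
  16='ab' goto ·  ←P3
  17='e' goto b→18  ←P4
  18='eb' goto ·  ←P5

Failure links (BFS by depth):
  n1('b'): parent n0 fail=0; on 'b' 0 → fail=0;  out ∅∪∅=∅
  n7('c'): parent n0 fail=0; on 'c' 0 → fail=0;  out ∅∪∅=∅
  n11('a'): parent n0 fail=0; on 'a' 0 → fail=0;  out ∅∪∅=∅
  n17('e'): parent n0 fail=0; on 'e' 0 → fail=0;  out {4}∪∅={4}
  n2('ba'): parent n1 fail=0; on 'a' 0 → fail=11;  out ∅∪∅=∅
  n8('cb'): parent n7 fail=0; on 'b' 0 → fail=1;  out ∅∪∅=∅
  n12('ae'): parent n11 fail=0; on 'e' 0 → fail=17;  out ∅∪{4}={4}
  n16('ab'): parent n11 fail=0; on 'b' 0 → fail=1;  out {3}∪∅={3}
  n18('eb'): parent n17 fail=0; on 'b' 0 → fail=1;  out {5}∪∅={5}
  n3('bad'): parent n2 fail=11; on 'd' 11→0 → fail=0;  out ∅∪∅=∅
  n9('cbe'): parent n8 fail=1; on 'e' 1→0 → fail=17;  out ∅∪{4}={4}
  n13('aeb'): parent n12 fail=17; on 'b' 17 → fail=18;  out ∅∪{5}={5}
  n4('bade'): parent n3 fail=0; on 'e' 0 → fail=17;  out ∅∪{4}={4}
  n10('cbeb'): parent n9 fail=17; on 'b' 17 → fail=18;  out {1}∪{5}={1,5}
  n14('aeba'): parent n13 fail=18; on 'a' 18→1 → fail=2;  out ∅∪∅=∅
  n5('badea'): parent n4 fail=17; on 'a' 17→0 → fail=11;  out ∅∪∅=∅
  n15('aebaa'): parent n14 fail=2; on 'a' 2→11→0 → fail=11;  out {2}∪∅={2}
  n6('badeae'): parent n5 fail=11; on 'e' 11 → fail=12;  out {0}∪{4}={0,4}

Scan:
pos 0 'b': at 1
pos 1 'e': at 17 ·f  → match P4@[1:1]
pos 2 'c': at 7 ·f
pos 3 'b': at 8
pos 4 'e': at 9  → match P4@[4:4]
pos 5 'b': at 10  → match P1@[2:5],P5@[4:5]
pos 6 'a': at 2 ·f
pos 7 'd': at 3
pos 8 'b': at 1 ·f
pos 9 'c': at 7 ·f
pos 10 'c': at 7 ·f
pos 11 'c': at 7 ·f
pos 12 'b': at 8
pos 13 'c': at 7 ·f
pos 14 'b': at 8
pos 15 'e': at 9  → match P4@[15:15]
pos 16 'b': at 10  → match P1@[13:16],P5@[15:16]
pos 17 'a': at 2 ·f
pos 18 'e': at 12 ·f  → match P4@[18:18]
pos 19 'b': at 13  → match P5@[18:19]
pos 20 'a': at 14
pos 21 'a': at 15  → match P2@[17:21]
pos 22 'e': at 12 ·f  → match P4@[22:22]
pos 23 'a': at 11 ·f
pos 24 'e': at 12  → match P4@[24:24]
pos 25 'b': at 13  → match P5@[24:25]
pos 26 'a': at 14
pos 27 'a': at 15  → match P2@[23:27]
pos 28 'd': at 0 ·f
pos 29 'a': at 11
pos 30 'b': at 16  → match P3@[29:30]
pos 31 'a': at 2 ·f
pos 32 'd': at 3
pos 33 'e': at 4  → match P4@[33:33]
pos 34 'a': at 5
pos 35 'e': at 6  → match P0@[30:35],P4@[35:35]
pos 36 'e': at 17 ·f  → match P4@[36:36]
pos 37 'b': at 18  → match P5@[36:37]
pos 38 'a': at 2 ·f
pos 39 'b': at 16 ·f  → match P3@[38:39]
pos 40 'e': at 17 ·f  → match P4@[40:40]
pos 41 'b': at 18  → match P5@[40:41]
pos 42 'c': at 7 ·f
pos 43 'b': at 8
pos 44 'e': at 9  → match P4@[44:44]
pos 45 'b': at 10  → match P1@[42:45],P5@[44:45]
pos 46 'a': at 2 ·f
pos 47 'b': at 16 ·f  → match P3@[46:47]
pos 48 'e': at 17 ·f  → match P4@[48:48]

Matches: [[1,4],[4,4],[5,1],[5,5],[15,4],[16,1],[16,5],[18,4],[19,5],[21,2],[22,4],[24,4],[25,5],[27,2],[30,3],[33,4],[35,0],[35,4],[36,4],[37,5],[39,3],[40,4],[41,5],[44,4],[45,1],[45,5],[47,3],[48,4]]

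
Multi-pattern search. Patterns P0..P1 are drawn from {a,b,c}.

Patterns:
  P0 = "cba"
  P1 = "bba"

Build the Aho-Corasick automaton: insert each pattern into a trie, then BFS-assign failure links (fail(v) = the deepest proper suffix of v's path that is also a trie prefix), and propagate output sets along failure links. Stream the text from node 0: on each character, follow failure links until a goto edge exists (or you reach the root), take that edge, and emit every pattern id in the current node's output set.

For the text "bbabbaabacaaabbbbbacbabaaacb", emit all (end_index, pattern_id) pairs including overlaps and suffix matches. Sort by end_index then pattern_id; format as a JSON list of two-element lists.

Build:
Trie nodes:
  n0 'ε': b→4 c→1
  n1 'c': b→2
  n2 'cb': a→3
  n3 'cba': ·  [P0 ends]
  n4 'b': b→5
  n5 'bb': a→6
  n6 'bba': ·  [P1 ends]

BFS fail/out derivation:
  fail(1) 'c': from fail(0)=0 chase 'c': 0 ⇒ 0;  out=∅∪out(0)=∅
  fail(4) 'b': from fail(0)=0 chase 'b': 0 ⇒ 0;  out=∅∪out(0)=∅
  fail(2) 'cb': from fail(1)=0 chase 'b': 0 ⇒ 4;  out=∅∪out(4)=∅
  fail(5) 'bb': from fail(4)=0 chase 'b': 0 ⇒ 4;  out=∅∪out(4)=∅
  fail(3) 'cba': from fail(2)=4 chase 'a': 4→0 ⇒ 0;  out={0}∪out(0)={0}
  fail(6) 'bba': from fail(5)=4 chase 'a': 4→0 ⇒ 0;  out={1}∪out(0)={1}

Text stream:
i=0 'b': node 0→4
i=1 'b': node 4→5
i=2 'a': node 5→6  emit P1@[0:2]
i=3 'b': node 6→4 (fail-walked)
i=4 'b': node 4→5
i=5 'a': node 5→6  emit P1@[3:5]
i=6 'a': node 6→0 (fail-walked)
i=7 'b': node 0→4
i=8 'a': node 4→0 (fail-walked)
i=9 'c': node 0→1
i=10 'a': node 1→0 (fail-walked)
i=11 'a': node 0→0
i=12 'a': node 0→0
i=13 'b': node 0→4
i=14 'b': node 4→5
i=15 'b': node 5→5 (fail-walked)
i=16 'b': node 5→5 (fail-walked)
i=17 'b': node 5→5 (fail-walked)
i=18 'a': node 5→6  emit P1@[16:18]
i=19 'c': node 6→1 (fail-walked)
i=20 'b': node 1→2
i=21 'a': node 2→3  emit P0@[19:21]
i=22 'b': node 3→4 (fail-walked)
i=23 'a': node 4→0 (fail-walked)
i=24 'a': node 0→0
i=25 'a': node 0→0
i=26 'c': node 0→1
i=27 'b': node 1→2

Matches: [[2,1],[5,1],[18,1],[21,0]]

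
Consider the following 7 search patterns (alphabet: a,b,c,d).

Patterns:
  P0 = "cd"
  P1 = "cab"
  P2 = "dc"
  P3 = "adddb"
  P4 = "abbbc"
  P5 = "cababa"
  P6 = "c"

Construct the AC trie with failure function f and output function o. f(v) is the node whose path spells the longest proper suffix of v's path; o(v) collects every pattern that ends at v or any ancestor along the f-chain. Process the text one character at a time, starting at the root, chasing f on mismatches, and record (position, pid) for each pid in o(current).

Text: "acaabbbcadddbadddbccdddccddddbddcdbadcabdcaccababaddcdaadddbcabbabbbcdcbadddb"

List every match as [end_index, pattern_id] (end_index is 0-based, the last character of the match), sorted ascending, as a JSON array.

Build:
Trie nodes:
  n0 'ε': a→7 c→1 d→5
  n1 'c': a→3 d→2  [P6 ends]
  n2 'cd': ·  [P0 ends]
  n3 'ca': b→4
  n4 'cab': a→16  [P1 ends]
  n5 'd': c→6
  n6 'dc': ·  [P2 ends]
  n7 'a': b→12 d→8
  n8 'ad': d→9
  n9 'add': d→10
  n10 'addd': b→11
  n11 'adddb': ·  [P3 ends]
  n12 'ab': b→13
  n13 'abb': b→14
  n14 'abbb': c→15
  n15 'abbbc': ·  [P4 ends]
  n16 'caba': b→17
  n17 'cabab': a→18
  n18 'cababa': ·  [P5 ends]

BFS fail/out derivation:
  n1('c'): parent n0 fail=0; on 'c' 0 → fail=0;  out {6}∪∅={6}
  n5('d'): parent n0 fail=0; on 'd' 0 → fail=0;  out ∅∪∅=∅
  n7('a'): parent n0 fail=0; on 'a' 0 → fail=0;  out ∅∪∅=∅
  n2('cd'): parent n1 fail=0; on 'd' 0 → fail=5;  out {0}∪∅={0}
  n3('ca'): parent n1 fail=0; on 'a' 0 → fail=7;  out ∅∪∅=∅
  n6('dc'): parent n5 fail=0; on 'c' 0 → fail=1;  out {2}∪{6}={2,6}
  n8('ad'): parent n7 fail=0; on 'd' 0 → fail=5;  out ∅∪∅=∅
  n12('ab'): parent n7 fail=0; on 'b' 0 → fail=0;  out ∅∪∅=∅
  n4('cab'): parent n3 fail=7; on 'b' 7 → fail=12;  out {1}∪∅={1}
  n9('add'): parent n8 fail=5; on 'd' 5→0 → fail=5;  out ∅∪∅=∅
  n13('abb'): parent n12 fail=0; on 'b' 0 → fail=0;  out ∅∪∅=∅
  n10('addd'): parent n9 fail=5; on 'd' 5→0 → fail=5;  out ∅∪∅=∅
  n14('abbb'): parent n13 fail=0; on 'b' 0 → fail=0;  out ∅∪∅=∅
  n16('caba'): parent n4 fail=12; on 'a' 12→0 → fail=7;  out ∅∪∅=∅
  n11('adddb'): parent n10 fail=5; on 'b' 5→0 → fail=0;  out {3}∪∅={3}
  n15('abbbc'): parent n14 fail=0; on 'c' 0 → fail=1;  out {4}∪{6}={4,6}
  n17('cabab'): parent n16 fail=7; on 'b' 7 → fail=12;  out ∅∪∅=∅
  n18('cababa'): parent n17 fail=12; on 'a' 12→0 → fail=7;  out {5}∪∅={5}

Run:
i=0 'a': node 0→7
i=1 'c': node 7→1 (via fail)  → match P6@[1:1]
i=2 'a': node 1→3
i=3 'a': node 3→7 (via fail)
i=4 'b': node 7→12
i=5 'b': node 12→13
i=6 'b': node 13→14
i=7 'c': node 14→15  → match P4@[3:7],P6@[7:7]
i=8 'a': node 15→3 (via fail)
i=9 'd': node 3→8 (via fail)
i=10 'd': node 8→9
i=11 'd': node 9→10
i=12 'b': node 10→11  → match P3@[8:12]
i=13 'a': node 11→7 (via fail)
i=14 'd': node 7→8
i=15 'd': node 8→9
i=16 'd': node 9→10
i=17 'b': node 10→11  → match P3@[13:17]
i=18 'c': node 11→1 (via fail)  → match P6@[18:18]
i=19 'c': node 1→1 (via fail)  → match P6@[19:19]
i=20 'd': node 1→2  → match P0@[19:20]
i=21 'd': node 2→5 (via fail)
i=22 'd': node 5→5 (via fail)
i=23 'c': node 5→6  → match P2@[22:23],P6@[23:23]
i=24 'c': node 6→1 (via fail)  → match P6@[24:24]
i=25 'd': node 1→2  → match P0@[24:25]
i=26 'd': node 2→5 (via fail)
i=27 'd': node 5→5 (via fail)
i=28 'd': node 5→5 (via fail)
i=29 'b': node 5→0 (via fail)
i=30 'd': node 0→5
i=31 'd': node 5→5 (via fail)
i=32 'c': node 5→6  → match P2@[31:32],P6@[32:32]
i=33 'd': node 6→2 (via fail)  → match P0@[32:33]
i=34 'b': node 2→0 (via fail)
i=35 'a': node 0→7
i=36 'd': node 7→8
i=37 'c': node 8→6 (via fail)  → match P2@[36:37],P6@[37:37]
i=38 'a': node 6→3 (via fail)
i=39 'b': node 3→4  → match P1@[37:39]
i=40 'd': node 4→5 (via fail)
i=41 'c': node 5→6  → match P2@[40:41],P6@[41:41]
i=42 'a': node 6→3 (via fail)
i=43 'c': node 3→1 (via fail)  → match P6@[43:43]
i=44 'c': node 1→1 (via fail)  → match P6@[44:44]
i=45 'a': node 1→3
i=46 'b': node 3→4  → match P1@[44:46]
i=47 'a': node 4→16
i=48 'b': node 16→17
i=49 'a': node 17→18  → match P5@[44:49]
i=50 'd': node 18→8 (via fail)
i=51 'd': node 8→9
i=52 'c': node 9→6 (via fail)  → match P2@[51:52],P6@[52:52]
i=53 'd': node 6→2 (via fail)  → match P0@[52:53]
i=54 'a': node 2→7 (via fail)
i=55 'a': node 7→7 (via fail)
i=56 'd': node 7→8
i=57 'd': node 8→9
i=58 'd': node 9→10
i=59 'b': node 10→11  → match P3@[55:59]
i=60 'c': node 11→1 (via fail)  → match P6@[60:60]
i=61 'a': node 1→3
i=62 'b': node 3→4  → match P1@[60:62]
i=63 'b': node 4→13 (via fail)
i=64 'a': node 13→7 (via fail)
i=65 'b': node 7→12
i=66 'b': node 12→13
i=67 'b': node 13→14
i=68 'c': node 14→15  → match P4@[64:68],P6@[68:68]
i=69 'd': node 15→2 (via fail)  → match P0@[68:69]
i=70 'c': node 2→6 (via fail)  → match P2@[69:70],P6@[70:70]
i=71 'b': node 6→0 (via fail)
i=72 'a': node 0→7
i=73 'd': node 7→8
i=74 'd': node 8→9
i=75 'd': node 9→10
i=76 'b': node 10→11  → match P3@[72:76]

Matches: [[1,6],[7,4],[7,6],[12,3],[17,3],[18,6],[19,6],[20,0],[23,2],[23,6],[24,6],[25,0],[32,2],[32,6],[33,0],[37,2],[37,6],[39,1],[41,2],[41,6],[43,6],[44,6],[46,1],[49,5],[52,2],[52,6],[53,0],[59,3],[60,6],[62,1],[68,4],[68,6],[69,0],[70,2],[70,6],[76,3]]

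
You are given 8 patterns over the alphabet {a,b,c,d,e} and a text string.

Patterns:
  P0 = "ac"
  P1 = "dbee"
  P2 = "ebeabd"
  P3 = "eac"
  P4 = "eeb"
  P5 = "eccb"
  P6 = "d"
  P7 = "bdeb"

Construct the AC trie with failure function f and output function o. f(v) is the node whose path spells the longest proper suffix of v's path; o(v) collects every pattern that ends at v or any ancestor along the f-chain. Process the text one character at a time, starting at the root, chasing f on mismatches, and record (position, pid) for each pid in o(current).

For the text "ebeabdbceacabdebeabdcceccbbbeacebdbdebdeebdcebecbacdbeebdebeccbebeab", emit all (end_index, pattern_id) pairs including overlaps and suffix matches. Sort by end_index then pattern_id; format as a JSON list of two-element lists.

Build automaton:
Trie nodes:
  0='ε' goto a→1 b→20 d→3 e→7
  1='a' goto c→2
  2='ac' goto ·  [P0 ends]
  3='d' goto b→4  [P6 ends]
  4='db' goto e→5
  5='dbe' goto e→6
  6='dbee' goto ·  [P1 ends]
  7='e' goto a→13 b→8 c→17 e→15
  8='eb' goto e→9
  9='ebe' goto a→10
  10='ebea' goto b→11
  11='ebeab' goto d→12
  12='ebeabd' goto ·  [P2 ends]
  13='ea' goto c→14
  14='eac' goto ·  [P3 ends]
  15='ee' goto b→16
  16='eeb' goto ·  [P4 ends]
  17='ec' goto c→18
  18='ecc' goto b→19
  19='eccb' goto ·  [P5 ends]
  20='b' goto d→21
  21='bd' goto e→22
  22='bde' goto b→23
  23='bdeb' goto ·  [P7 ends]

Failure links (BFS by depth):
  n1('a'): parent n0 fail=0; on 'a' 0 → fail=0;  out ∅∪∅=∅
  n3('d'): parent n0 fail=0; on 'd' 0 → fail=0;  out {6}∪∅={6}
  n7('e'): parent n0 fail=0; on 'e' 0 → fail=0;  out ∅∪∅=∅
  n20('b'): parent n0 fail=0; on 'b' 0 → fail=0;  out ∅∪∅=∅
  n2('ac'): parent n1 fail=0; on 'c' 0 → fail=0;  out {0}∪∅={0}
  n4('db'): parent n3 fail=0; on 'b' 0 → fail=20;  out ∅∪∅=∅
  n8('eb'): parent n7 fail=0; on 'b' 0 → fail=20;  out ∅∪∅=∅
  n13('ea'): parent n7 fail=0; on 'a' 0 → fail=1;  out ∅∪∅=∅
  n15('ee'): parent n7 fail=0; on 'e' 0 → fail=7;  out ∅∪∅=∅
  n17('ec'): parent n7 fail=0; on 'c' 0 → fail=0;  out ∅∪∅=∅
  n21('bd'): parent n20 fail=0; on 'd' 0 → fail=3;  out ∅∪{6}={6}
  n5('dbe'): parent n4 fail=20; on 'e' 20→0 → fail=7;  out ∅∪∅=∅
  n9('ebe'): parent n8 fail=20; on 'e' 20→0 → fail=7;  out ∅∪∅=∅
  n14('eac'): parent n13 fail=1; on 'c' 1 → fail=2;  out {3}∪{0}={0,3}
  n16('eeb'): parent n15 fail=7; on 'b' 7 → fail=8;  out {4}∪∅={4}
  n18('ecc'): parent n17 fail=0; on 'c' 0 → fail=0;  out ∅∪∅=∅
  n22('bde'): parent n21 fail=3; on 'e' 3→0 → fail=7;  out ∅∪∅=∅
  n6('dbee'): parent n5 fail=7; on 'e' 7 → fail=15;  out {1}∪∅={1}
  n10('ebea'): parent n9 fail=7; on 'a' 7 → fail=13;  out ∅∪∅=∅
  n19('eccb'): parent n18 fail=0; on 'b' 0 → fail=20;  out {5}∪∅={5}
  n23('bdeb'): parent n22 fail=7; on 'b' 7 → fail=8;  out {7}∪∅={7}
  n11('ebeab'): parent n10 fail=13; on 'b' 13→1→0 → fail=20;  out ∅∪∅=∅
  n12('ebeabd'): parent n11 fail=20; on 'd' 20 → fail=21;  out {2}∪{6}={2,6}

Run:
pos 0 'e': at 7
pos 1 'b': at 8
pos 2 'e': at 9
pos 3 'a': at 10
pos 4 'b': at 11
pos 5 'd': at 12  emit P2@[0:5],P6@[5:5]
pos 6 'b': at 4 (via fail)
pos 7 'c': at 0 (via fail)
pos 8 'e': at 7
pos 9 'a': at 13
pos 10 'c': at 14  emit P0@[9:10],P3@[8:10]
pos 11 'a': at 1 (via fail)
pos 12 'b': at 20 (via fail)
pos 13 'd': at 21  emit P6@[13:13]
pos 14 'e': at 22
pos 15 'b': at 23  emit P7@[12:15]
pos 16 'e': at 9 (via fail)
pos 17 'a': at 10
pos 18 'b': at 11
pos 19 'd': at 12  emit P2@[14:19],P6@[19:19]
pos 20 'c': at 0 (via fail)
pos 21 'c': at 0
pos 22 'e': at 7
pos 23 'c': at 17
pos 24 'c': at 18
pos 25 'b': at 19  emit P5@[22:25]
pos 26 'b': at 20 (via fail)
pos 27 'b': at 20 (via fail)
pos 28 'e': at 7 (via fail)
pos 29 'a': at 13
pos 30 'c': at 14  emit P0@[29:30],P3@[28:30]
pos 31 'e': at 7 (via fail)
pos 32 'b': at 8
pos 33 'd': at 21 (via fail)  emit P6@[33:33]
pos 34 'b': at 4 (via fail)
pos 35 'd': at 21 (via fail)  emit P6@[35:35]
pos 36 'e': at 22
pos 37 'b': at 23  emit P7@[34:37]
pos 38 'd': at 21 (via fail)  emit P6@[38:38]
pos 39 'e': at 22
pos 40 'e': at 15 (via fail)
pos 41 'b': at 16  emit P4@[39:41]
pos 42 'd': at 21 (via fail)  emit P6@[42:42]
pos 43 'c': at 0 (via fail)
pos 44 'e': at 7
pos 45 'b': at 8
pos 46 'e': at 9
pos 47 'c': at 17 (via fail)
pos 48 'b': at 20 (via fail)
pos 49 'a': at 1 (via fail)
pos 50 'c': at 2  emit P0@[49:50]
pos 51 'd': at 3 (via fail)  emit P6@[51:51]
pos 52 'b': at 4
pos 53 'e': at 5
pos 54 'e': at 6  emit P1@[51:54]
pos 55 'b': at 16 (via fail)  emit P4@[53:55]
pos 56 'd': at 21 (via fail)  emit P6@[56:56]
pos 57 'e': at 22
pos 58 'b': at 23  emit P7@[55:58]
pos 59 'e': at 9 (via fail)
pos 60 'c': at 17 (via fail)
pos 61 'c': at 18
pos 62 'b': at 19  emit P5@[59:62]
pos 63 'e': at 7 (via fail)
pos 64 'b': at 8
pos 65 'e': at 9
pos 66 'a': at 10
pos 67 'b': at 11

Result: [[5,2],[5,6],[10,0],[10,3],[13,6],[15,7],[19,2],[19,6],[25,5],[30,0],[30,3],[33,6],[35,6],[37,7],[38,6],[41,4],[42,6],[50,0],[51,6],[54,1],[55,4],[56,6],[58,7],[62,5]]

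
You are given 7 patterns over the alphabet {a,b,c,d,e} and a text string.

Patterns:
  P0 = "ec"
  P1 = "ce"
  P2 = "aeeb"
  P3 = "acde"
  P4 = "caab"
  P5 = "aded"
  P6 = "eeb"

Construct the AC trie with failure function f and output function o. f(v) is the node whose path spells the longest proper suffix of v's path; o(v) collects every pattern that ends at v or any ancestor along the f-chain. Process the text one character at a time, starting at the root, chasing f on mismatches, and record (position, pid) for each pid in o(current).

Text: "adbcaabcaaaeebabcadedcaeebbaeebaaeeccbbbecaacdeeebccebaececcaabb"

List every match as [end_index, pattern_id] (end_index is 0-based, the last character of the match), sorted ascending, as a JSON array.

Build:
Trie nodes:
  0='ε' goto a→5 c→3 e→1
  1='e' goto c→2 e→18
  2='ec' goto ·  [P0 ends]
  3='c' goto a→12 e→4
  4='ce' goto ·  [P1 ends]
  5='a' goto c→9 d→15 e→6
  6='ae' goto e→7
  7='aee' goto b→8
  8='aeeb' goto ·  [P2 ends]
  9='ac' goto d→10
  10='acd' goto e→11
  11='acde' goto ·  [P3 ends]
  12='ca' goto a→13
  13='caa' goto b→14
  14='caab' goto ·  [P4 ends]
  15='ad' goto e→16
  16='ade' goto d→17
  17='aded' goto ·  [P5 ends]
  18='ee' goto b→19
  19='eeb' goto ·  [P6 ends]

Failure links (BFS by depth):
  n1('e'): parent n0 fail=0; on 'e' 0 → fail=0;  out ∅∪∅=∅
  n3('c'): parent n0 fail=0; on 'c' 0 → fail=0;  out ∅∪∅=∅
  n5('a'): parent n0 fail=0; on 'a' 0 → fail=0;  out ∅∪∅=∅
  n2('ec'): parent n1 fail=0; on 'c' 0 → fail=3;  out {0}∪∅={0}
  n4('ce'): parent n3 fail=0; on 'e' 0 → fail=1;  out {1}∪∅={1}
  n6('ae'): parent n5 fail=0; on 'e' 0 → fail=1;  out ∅∪∅=∅
  n9('ac'): parent n5 fail=0; on 'c' 0 → fail=3;  out ∅∪∅=∅
  n12('ca'): parent n3 fail=0; on 'a' 0 → fail=5;  out ∅∪∅=∅
  n15('ad'): parent n5 fail=0; on 'd' 0 → fail=0;  out ∅∪∅=∅
  n18('ee'): parent n1 fail=0; on 'e' 0 → fail=1;  out ∅∪∅=∅
  n7('aee'): parent n6 fail=1; on 'e' 1 → fail=18;  out ∅∪∅=∅
  n10('acd'): parent n9 fail=3; on 'd' 3→0 → fail=0;  out ∅∪∅=∅
  n13('caa'): parent n12 fail=5; on 'a' 5→0 → fail=5;  out ∅∪∅=∅
  n16('ade'): parent n15 fail=0; on 'e' 0 → fail=1;  out ∅∪∅=∅
  n19('eeb'): parent n18 fail=1; on 'b' 1→0 → fail=0;  out {6}∪∅={6}
  n8('aeeb'): parent n7 fail=18; on 'b' 18 → fail=19;  out {2}∪{6}={2,6}
  n11('acde'): parent n10 fail=0; on 'e' 0 → fail=1;  out {3}∪∅={3}
  n14('caab'): parent n13 fail=5; on 'b' 5→0 → fail=0;  out {4}∪∅={4}
  n17('aded'): parent n16 fail=1; on 'd' 1→0 → fail=0;  out {5}∪∅={5}

Scan:
i=0 'a': node 0→5
i=1 'd': node 5→15
i=2 'b': node 15→0 ·f
i=3 'c': node 0→3
i=4 'a': node 3→12
i=5 'a': node 12→13
i=6 'b': node 13→14  → match P4@[3:6]
i=7 'c': node 14→3 ·f
i=8 'a': node 3→12
i=9 'a': node 12→13
i=10 'a': node 13→5 ·f
i=11 'e': node 5→6
i=12 'e': node 6→7
i=13 'b': node 7→8  → match P2@[10:13],P6@[11:13]
i=14 'a': node 8→5 ·f
i=15 'b': node 5→0 ·f
i=16 'c': node 0→3
i=17 'a': node 3→12
i=18 'd': node 12→15 ·f
i=19 'e': node 15→16
i=20 'd': node 16→17  → match P5@[17:20]
i=21 'c': node 17→3 ·f
i=22 'a': node 3→12
i=23 'e': node 12→6 ·f
i=24 'e': node 6→7
i=25 'b': node 7→8  → match P2@[22:25],P6@[23:25]
i=26 'b': node 8→0 ·f
i=27 'a': node 0→5
i=28 'e': node 5→6
i=29 'e': node 6→7
i=30 'b': node 7→8  → match P2@[27:30],P6@[28:30]
i=31 'a': node 8→5 ·f
i=32 'a': node 5→5 ·f
i=33 'e': node 5→6
i=34 'e': node 6→7
i=35 'c': node 7→2 ·f  → match P0@[34:35]
i=36 'c': node 2→3 ·f
i=37 'b': node 3→0 ·f
i=38 'b': node 0→0
i=39 'b': node 0→0
i=40 'e': node 0→1
i=41 'c': node 1→2  → match P0@[40:41]
i=42 'a': node 2→12 ·f
i=43 'a': node 12→13
i=44 'c': node 13→9 ·f
i=45 'd': node 9→10
i=46 'e': node 10→11  → match P3@[43:46]
i=47 'e': node 11→18 ·f
i=48 'e': node 18→18 ·f
i=49 'b': node 18→19  → match P6@[47:49]
i=50 'c': node 19→3 ·f
i=51 'c': node 3→3 ·f
i=52 'e': node 3→4  → match P1@[51:52]
i=53 'b': node 4→0 ·f
i=54 'a': node 0→5
i=55 'e': node 5→6
i=56 'c': node 6→2 ·f  → match P0@[55:56]
i=57 'e': node 2→4 ·f  → match P1@[56:57]
i=58 'c': node 4→2 ·f  → match P0@[57:58]
i=59 'c': node 2→3 ·f
i=60 'a': node 3→12
i=61 'a': node 12→13
i=62 'b': node 13→14  → match P4@[59:62]
i=63 'b': node 14→0 ·f

All matches (sorted): [[6,4],[13,2],[13,6],[20,5],[25,2],[25,6],[30,2],[30,6],[35,0],[41,0],[46,3],[49,6],[52,1],[56,0],[57,1],[58,0],[62,4]]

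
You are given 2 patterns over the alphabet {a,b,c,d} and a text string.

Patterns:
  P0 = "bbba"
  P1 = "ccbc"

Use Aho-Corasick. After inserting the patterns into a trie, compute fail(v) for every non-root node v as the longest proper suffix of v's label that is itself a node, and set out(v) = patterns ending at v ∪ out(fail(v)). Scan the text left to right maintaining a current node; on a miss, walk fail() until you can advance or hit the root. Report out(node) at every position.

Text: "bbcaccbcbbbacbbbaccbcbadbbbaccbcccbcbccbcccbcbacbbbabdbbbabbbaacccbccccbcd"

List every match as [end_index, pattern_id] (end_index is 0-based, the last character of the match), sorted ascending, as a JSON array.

Build automaton:
Trie (insert patterns):
  n0 'ε': b→1 c→5
  n1 'b': b→2
  n2 'bb': b→3
  n3 'bbb': a→4
  n4 'bbba': ·  [P0 ends]
  n5 'c': c→6
  n6 'cc': b→7
  n7 'ccb': c→8
  n8 'ccbc': ·  [P1 ends]

Failure links (BFS by depth):
  fail(1) 'b': from fail(0)=0 chase 'b': 0 ⇒ 0;  out=∅∪out(0)=∅
  fail(5) 'c': from fail(0)=0 chase 'c': 0 ⇒ 0;  out=∅∪out(0)=∅
  fail(2) 'bb': from fail(1)=0 chase 'b': 0 ⇒ 1;  out=∅∪out(1)=∅
  fail(6) 'cc': from fail(5)=0 chase 'c': 0 ⇒ 5;  out=∅∪out(5)=∅
  fail(3) 'bbb': from fail(2)=1 chase 'b': 1 ⇒ 2;  out=∅∪out(2)=∅
  fail(7) 'ccb': from fail(6)=5 chase 'b': 5→0 ⇒ 1;  out=∅∪out(1)=∅
  fail(4) 'bbba': from fail(3)=2 chase 'a': 2→1→0 ⇒ 0;  out={0}∪out(0)={0}
  fail(8) 'ccbc': from fail(7)=1 chase 'c': 1→0 ⇒ 5;  out={1}∪out(5)={1}

Scan:
pos 0 'b': at 1
pos 1 'b': at 2
pos 2 'c': at 5 (via fail)
pos 3 'a': at 0 (via fail)
pos 4 'c': at 5
pos 5 'c': at 6
pos 6 'b': at 7
pos 7 'c': at 8  emit P1@[4:7]
pos 8 'b': at 1 (via fail)
pos 9 'b': at 2
pos 10 'b': at 3
pos 11 'a': at 4  emit P0@[8:11]
pos 12 'c': at 5 (via fail)
pos 13 'b': at 1 (via fail)
pos 14 'b': at 2
pos 15 'b': at 3
pos 16 'a': at 4  emit P0@[13:16]
pos 17 'c': at 5 (via fail)
pos 18 'c': at 6
pos 19 'b': at 7
pos 20 'c': at 8  emit P1@[17:20]
pos 21 'b': at 1 (via fail)
pos 22 'a': at 0 (via fail)
pos 23 'd': at 0
pos 24 'b': at 1
pos 25 'b': at 2
pos 26 'b': at 3
pos 27 'a': at 4  emit P0@[24:27]
pos 28 'c': at 5 (via fail)
pos 29 'c': at 6
pos 30 'b': at 7
pos 31 'c': at 8  emit P1@[28:31]
pos 32 'c': at 6 (via fail)
pos 33 'c': at 6 (via fail)
pos 34 'b': at 7
pos 35 'c': at 8  emit P1@[32:35]
pos 36 'b': at 1 (via fail)
pos 37 'c': at 5 (via fail)
pos 38 'c': at 6
pos 39 'b': at 7
pos 40 'c': at 8  emit P1@[37:40]
pos 41 'c': at 6 (via fail)
pos 42 'c': at 6 (via fail)
pos 43 'b': at 7
pos 44 'c': at 8  emit P1@[41:44]
pos 45 'b': at 1 (via fail)
pos 46 'a': at 0 (via fail)
pos 47 'c': at 5
pos 48 'b': at 1 (via fail)
pos 49 'b': at 2
pos 50 'b': at 3
pos 51 'a': at 4  emit P0@[48:51]
pos 52 'b': at 1 (via fail)
pos 53 'd': at 0 (via fail)
pos 54 'b': at 1
pos 55 'b': at 2
pos 56 'b': at 3
pos 57 'a': at 4  emit P0@[54:57]
pos 58 'b': at 1 (via fail)
pos 59 'b': at 2
pos 60 'b': at 3
pos 61 'a': at 4  emit P0@[58:61]
pos 62 'a': at 0 (via fail)
pos 63 'c': at 5
pos 64 'c': at 6
pos 65 'c': at 6 (via fail)
pos 66 'b': at 7
pos 67 'c': at 8  emit P1@[64:67]
pos 68 'c': at 6 (via fail)
pos 69 'c': at 6 (via fail)
pos 70 'c': at 6 (via fail)
pos 71 'b': at 7
pos 72 'c': at 8  emit P1@[69:72]
pos 73 'd': at 0 (via fail)

Result: [[7,1],[11,0],[16,0],[20,1],[27,0],[31,1],[35,1],[40,1],[44,1],[51,0],[57,0],[61,0],[67,1],[72,1]]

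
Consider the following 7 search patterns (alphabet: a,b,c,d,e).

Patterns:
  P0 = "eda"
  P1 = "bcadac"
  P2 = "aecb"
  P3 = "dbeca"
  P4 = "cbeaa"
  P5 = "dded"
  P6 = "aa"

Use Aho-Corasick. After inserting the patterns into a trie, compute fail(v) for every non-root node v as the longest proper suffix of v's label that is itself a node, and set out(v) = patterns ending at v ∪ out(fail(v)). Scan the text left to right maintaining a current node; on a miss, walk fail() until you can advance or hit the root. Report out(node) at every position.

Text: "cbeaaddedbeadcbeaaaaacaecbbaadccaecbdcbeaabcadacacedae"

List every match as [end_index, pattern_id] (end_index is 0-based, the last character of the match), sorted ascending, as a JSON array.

Build automaton:
Trie nodes:
  n0 'ε': a→10 b→4 c→19 d→14 e→1
  n1 'e': d→2
  n2 'ed': a→3
  n3 'eda': ·  [P0 ends]
  n4 'b': c→5
  n5 'bc': a→6
  n6 'bca': d→7
  n7 'bcad': a→8
  n8 'bcada': c→9
  n9 'bcadac': ·  [P1 ends]
  n10 'a': a→27 e→11
  n11 'ae': c→12
  n12 'aec': b→13
  n13 'aecb': ·  [P2 ends]
  n14 'd': b→15 d→24
  n15 'db': e→16
  n16 'dbe': c→17
  n17 'dbec': a→18
  n18 'dbeca': ·  [P3 ends]
  n19 'c': b→20
  n20 'cb': e→21
  n21 'cbe': a→22
  n22 'cbea': a→23
  n23 'cbeaa': ·  [P4 ends]
  n24 'dd': e→25
  n25 'dde': d→26
  n26 'dded': ·  [P5 ends]
  n27 'aa': ·  [P6 ends]

BFS fail/out derivation:
  fail(1) 'e': from fail(0)=0 chase 'e': 0 ⇒ 0;  out=∅∪out(0)=∅
  fail(4) 'b': from fail(0)=0 chase 'b': 0 ⇒ 0;  out=∅∪out(0)=∅
  fail(10) 'a': from fail(0)=0 chase 'a': 0 ⇒ 0;  out=∅∪out(0)=∅
  fail(14) 'd': from fail(0)=0 chase 'd': 0 ⇒ 0;  out=∅∪out(0)=∅
  fail(19) 'c': from fail(0)=0 chase 'c': 0 ⇒ 0;  out=∅∪out(0)=∅
  fail(2) 'ed': from fail(1)=0 chase 'd': 0 ⇒ 14;  out=∅∪out(14)=∅
  fail(5) 'bc': from fail(4)=0 chase 'c': 0 ⇒ 19;  out=∅∪out(19)=∅
  fail(11) 'ae': from fail(10)=0 chase 'e': 0 ⇒ 1;  out=∅∪out(1)=∅
  fail(15) 'db': from fail(14)=0 chase 'b': 0 ⇒ 4;  out=∅∪out(4)=∅
  fail(20) 'cb': from fail(19)=0 chase 'b': 0 ⇒ 4;  out=∅∪out(4)=∅
  fail(24) 'dd': from fail(14)=0 chase 'd': 0 ⇒ 14;  out=∅∪out(14)=∅
  fail(27) 'aa': from fail(10)=0 chase 'a': 0 ⇒ 10;  out={6}∪out(10)={6}
  fail(3) 'eda': from fail(2)=14 chase 'a': 14→0 ⇒ 10;  out={0}∪out(10)={0}
  fail(6) 'bca': from fail(5)=19 chase 'a': 19→0 ⇒ 10;  out=∅∪out(10)=∅
  fail(12) 'aec': from fail(11)=1 chase 'c': 1→0 ⇒ 19;  out=∅∪out(19)=∅
  fail(16) 'dbe': from fail(15)=4 chase 'e': 4→0 ⇒ 1;  out=∅∪out(1)=∅
  fail(21) 'cbe': from fail(20)=4 chase 'e': 4→0 ⇒ 1;  out=∅∪out(1)=∅
  fail(25) 'dde': from fail(24)=14 chase 'e': 14→0 ⇒ 1;  out=∅∪out(1)=∅
  fail(7) 'bcad': from fail(6)=10 chase 'd': 10→0 ⇒ 14;  out=∅∪out(14)=∅
  fail(13) 'aecb': from fail(12)=19 chase 'b': 19 ⇒ 20;  out={2}∪out(20)={2}
  fail(17) 'dbec': from fail(16)=1 chase 'c': 1→0 ⇒ 19;  out=∅∪out(19)=∅
  fail(22) 'cbea': from fail(21)=1 chase 'a': 1→0 ⇒ 10;  out=∅∪out(10)=∅
  fail(26) 'dded': from fail(25)=1 chase 'd': 1 ⇒ 2;  out={5}∪out(2)={5}
  fail(8) 'bcada': from fail(7)=14 chase 'a': 14→0 ⇒ 10;  out=∅∪out(10)=∅
  fail(18) 'dbeca': from fail(17)=19 chase 'a': 19→0 ⇒ 10;  out={3}∪out(10)={3}
  fail(23) 'cbeaa': from fail(22)=10 chase 'a': 10 ⇒ 27;  out={4}∪out(27)={4,6}
  fail(9) 'bcadac': from fail(8)=10 chase 'c': 10→0 ⇒ 19;  out={1}∪out(19)={1}

Text stream:
pos 0 'c': at 19
pos 1 'b': at 20
pos 2 'e': at 21
pos 3 'a': at 22
pos 4 'a': at 23  ** P4@[0:4],P6@[3:4]
pos 5 'd': at 14 ·f
pos 6 'd': at 24
pos 7 'e': at 25
pos 8 'd': at 26  ** P5@[5:8]
pos 9 'b': at 15 ·f
pos 10 'e': at 16
pos 11 'a': at 10 ·f
pos 12 'd': at 14 ·f
pos 13 'c': at 19 ·f
pos 14 'b': at 20
pos 15 'e': at 21
pos 16 'a': at 22
pos 17 'a': at 23  ** P4@[13:17],P6@[16:17]
pos 18 'a': at 27 ·f  ** P6@[17:18]
pos 19 'a': at 27 ·f  ** P6@[18:19]
pos 20 'a': at 27 ·f  ** P6@[19:20]
pos 21 'c': at 19 ·f
pos 22 'a': at 10 ·f
pos 23 'e': at 11
pos 24 'c': at 12
pos 25 'b': at 13  ** P2@[22:25]
pos 26 'b': at 4 ·f
pos 27 'a': at 10 ·f
pos 28 'a': at 27  ** P6@[27:28]
pos 29 'd': at 14 ·f
pos 30 'c': at 19 ·f
pos 31 'c': at 19 ·f
pos 32 'a': at 10 ·f
pos 33 'e': at 11
pos 34 'c': at 12
pos 35 'b': at 13  ** P2@[32:35]
pos 36 'd': at 14 ·f
pos 37 'c': at 19 ·f
pos 38 'b': at 20
pos 39 'e': at 21
pos 40 'a': at 22
pos 41 'a': at 23  ** P4@[37:41],P6@[40:41]
pos 42 'b': at 4 ·f
pos 43 'c': at 5
pos 44 'a': at 6
pos 45 'd': at 7
pos 46 'a': at 8
pos 47 'c': at 9  ** P1@[42:47]
pos 48 'a': at 10 ·f
pos 49 'c': at 19 ·f
pos 50 'e': at 1 ·f
pos 51 'd': at 2
pos 52 'a': at 3  ** P0@[50:52]
pos 53 'e': at 11 ·f

All matches (sorted): [[4,4],[4,6],[8,5],[17,4],[17,6],[18,6],[19,6],[20,6],[25,2],[28,6],[35,2],[41,4],[41,6],[47,1],[52,0]]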